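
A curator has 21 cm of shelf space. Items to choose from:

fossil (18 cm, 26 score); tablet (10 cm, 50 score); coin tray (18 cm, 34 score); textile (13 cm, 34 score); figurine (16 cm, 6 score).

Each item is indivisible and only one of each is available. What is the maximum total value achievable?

Check high-value combinations within 21 cm:
- tablet: length 10, value 50
- textile: length 13, value 34
- coin tray: length 18, value 34
- fossil: length 18, value 26
Best: 50 score.

50 score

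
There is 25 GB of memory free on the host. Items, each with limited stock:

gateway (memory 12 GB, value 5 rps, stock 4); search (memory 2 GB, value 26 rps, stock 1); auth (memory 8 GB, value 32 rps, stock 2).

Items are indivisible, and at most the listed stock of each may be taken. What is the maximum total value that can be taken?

Top feasible selections:
- 1×search + 2×auth: memory 18, value 90
- 2×auth: memory 16, value 64
Best: 90 rps.

90 rps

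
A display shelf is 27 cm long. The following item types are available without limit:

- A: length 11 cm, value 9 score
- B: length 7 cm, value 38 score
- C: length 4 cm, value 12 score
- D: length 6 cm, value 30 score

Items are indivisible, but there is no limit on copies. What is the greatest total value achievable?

144 score

Best value-per-unit is B at 38/7; filling with it alone gives 3×38 = 114.
Optimal mix: 3×B + 1×D → length 27, value 144.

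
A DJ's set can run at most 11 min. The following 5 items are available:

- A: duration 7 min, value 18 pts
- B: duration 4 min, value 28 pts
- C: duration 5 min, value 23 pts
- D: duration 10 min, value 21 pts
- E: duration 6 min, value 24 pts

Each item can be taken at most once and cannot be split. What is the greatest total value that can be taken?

This is a 0/1 knapsack; check combinations near the capacity.
- B+E: duration 4+6=10, value 28+24=52
- B+C: duration 4+5=9, value 28+23=51
- C+E: duration 5+6=11, value 23+24=47
- A+B: duration 7+4=11, value 18+28=46
- B: duration 4, value 28
Best: 52 pts.

52 pts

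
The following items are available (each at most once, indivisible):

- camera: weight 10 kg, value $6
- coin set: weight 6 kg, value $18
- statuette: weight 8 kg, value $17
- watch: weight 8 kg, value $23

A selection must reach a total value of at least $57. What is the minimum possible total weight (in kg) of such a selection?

Subsets with value ≥ 57, sorted by total weight:
- coin set+statuette+watch: weight 22, value 58
- camera+coin set+statuette+watch: weight 32, value 64
Minimum weight: 22 kg.

22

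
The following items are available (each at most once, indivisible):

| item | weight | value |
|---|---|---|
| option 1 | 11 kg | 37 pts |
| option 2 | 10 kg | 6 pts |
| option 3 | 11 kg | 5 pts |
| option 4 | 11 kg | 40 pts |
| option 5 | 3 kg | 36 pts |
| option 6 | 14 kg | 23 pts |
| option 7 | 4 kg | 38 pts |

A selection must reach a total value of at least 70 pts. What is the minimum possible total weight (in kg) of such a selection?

Subsets with value ≥ 70, sorted by total weight:
- option 5+option 7: weight 7, value 74
- option 4+option 5: weight 14, value 76
Minimum weight: 7 kg.

7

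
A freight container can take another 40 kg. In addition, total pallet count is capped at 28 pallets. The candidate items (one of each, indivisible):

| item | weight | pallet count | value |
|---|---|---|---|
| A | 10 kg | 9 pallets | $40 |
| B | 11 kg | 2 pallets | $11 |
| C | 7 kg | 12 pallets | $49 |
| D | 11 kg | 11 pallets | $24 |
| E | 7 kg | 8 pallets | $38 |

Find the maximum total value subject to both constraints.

$102

Feasible sets respecting both limits:
- A+D+E: weight 28, pallet count 28, value 102
- A+B+C: weight 28, pallet count 23, value 100
- B+C+E: weight 25, pallet count 22, value 98
Best: $102.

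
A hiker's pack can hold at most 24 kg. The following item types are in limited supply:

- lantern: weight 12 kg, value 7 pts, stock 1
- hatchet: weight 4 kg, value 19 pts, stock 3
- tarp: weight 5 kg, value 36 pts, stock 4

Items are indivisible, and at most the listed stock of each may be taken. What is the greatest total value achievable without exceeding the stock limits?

163 pts

Top feasible selections:
- 1×hatchet + 4×tarp: weight 24, value 163
- 2×hatchet + 3×tarp: weight 23, value 146
Best: 163 pts.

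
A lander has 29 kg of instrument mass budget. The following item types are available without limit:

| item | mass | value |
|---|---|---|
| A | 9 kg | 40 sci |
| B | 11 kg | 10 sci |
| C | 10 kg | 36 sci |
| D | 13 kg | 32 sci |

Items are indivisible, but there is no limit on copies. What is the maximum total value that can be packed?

Best value-per-unit is A at 40/9, and filling with it alone uses mass 3×9=27. No mix of the others beats 3×40 = 120.

120 sci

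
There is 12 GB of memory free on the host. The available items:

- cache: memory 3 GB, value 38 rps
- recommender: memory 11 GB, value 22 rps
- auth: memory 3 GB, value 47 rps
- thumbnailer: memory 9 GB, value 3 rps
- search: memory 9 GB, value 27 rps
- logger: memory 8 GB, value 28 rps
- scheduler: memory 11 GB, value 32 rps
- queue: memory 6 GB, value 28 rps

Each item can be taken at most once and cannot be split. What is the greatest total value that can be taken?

113 rps

Check high-value combinations within 12 GB:
- cache+auth+queue: memory 3+3+6=12, value 38+47+28=113
- cache+auth: memory 3+3=6, value 38+47=85
- auth+queue: memory 3+6=9, value 47+28=75
Best: 113 rps.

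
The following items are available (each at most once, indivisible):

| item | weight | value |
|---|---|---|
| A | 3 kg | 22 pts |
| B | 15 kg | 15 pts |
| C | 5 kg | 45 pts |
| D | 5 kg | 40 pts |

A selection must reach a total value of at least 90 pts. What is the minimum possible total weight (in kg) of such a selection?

Subsets with value ≥ 90, sorted by total weight:
- A+C+D: weight 13, value 107
- B+C+D: weight 25, value 100
- A+B+C+D: weight 28, value 122
Minimum weight: 13 kg.

13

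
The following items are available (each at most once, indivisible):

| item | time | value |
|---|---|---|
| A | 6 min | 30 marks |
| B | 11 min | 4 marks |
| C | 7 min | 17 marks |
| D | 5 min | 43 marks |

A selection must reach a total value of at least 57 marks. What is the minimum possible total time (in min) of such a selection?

Subsets with value ≥ 57, sorted by total time:
- A+D: time 11, value 73
- C+D: time 12, value 60
- A+C+D: time 18, value 90
Minimum time: 11 min.

11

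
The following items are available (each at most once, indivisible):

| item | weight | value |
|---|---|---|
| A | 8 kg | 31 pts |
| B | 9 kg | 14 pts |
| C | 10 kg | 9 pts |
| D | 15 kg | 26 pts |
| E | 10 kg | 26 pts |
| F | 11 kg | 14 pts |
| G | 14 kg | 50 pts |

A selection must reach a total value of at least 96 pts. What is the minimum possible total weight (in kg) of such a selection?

Subsets with value ≥ 96, sorted by total weight:
- A+E+G: weight 32, value 107
- A+D+G: weight 37, value 107
- D+E+G: weight 39, value 102
Minimum weight: 32 kg.

32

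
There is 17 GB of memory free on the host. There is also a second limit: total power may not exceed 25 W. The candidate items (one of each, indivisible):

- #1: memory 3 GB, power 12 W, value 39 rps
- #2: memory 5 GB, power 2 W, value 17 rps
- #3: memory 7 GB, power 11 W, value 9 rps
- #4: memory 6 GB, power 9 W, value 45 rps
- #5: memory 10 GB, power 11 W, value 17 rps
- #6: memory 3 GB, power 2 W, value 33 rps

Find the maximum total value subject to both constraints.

134 rps

Feasible sets respecting both limits:
- #1+#2+#4+#6: memory 17, power 25, value 134
- #1+#4+#6: memory 12, power 23, value 117
- #1+#2+#4: memory 14, power 23, value 101
- #2+#4+#6: memory 14, power 13, value 95
Best: 134 rps.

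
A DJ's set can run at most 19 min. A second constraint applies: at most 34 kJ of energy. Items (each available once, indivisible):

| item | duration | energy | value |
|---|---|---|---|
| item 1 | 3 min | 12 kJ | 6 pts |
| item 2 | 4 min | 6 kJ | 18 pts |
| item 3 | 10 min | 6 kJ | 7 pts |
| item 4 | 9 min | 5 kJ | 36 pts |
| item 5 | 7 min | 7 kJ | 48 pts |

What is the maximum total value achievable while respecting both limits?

90 pts

Feasible sets respecting both limits:
- item 1+item 4+item 5: duration 19, energy 24, value 90
- item 4+item 5: duration 16, energy 12, value 84
- item 1+item 2+item 5: duration 14, energy 25, value 72
Best: 90 pts.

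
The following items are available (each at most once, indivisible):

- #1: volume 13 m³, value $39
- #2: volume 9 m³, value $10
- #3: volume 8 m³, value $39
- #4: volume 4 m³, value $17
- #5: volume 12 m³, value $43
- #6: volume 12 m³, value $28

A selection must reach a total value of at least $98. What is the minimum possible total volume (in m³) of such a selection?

24

Subsets with value ≥ 98, sorted by total volume:
- #3+#4+#5: volume 24, value 99
- #1+#4+#5: volume 29, value 99
Minimum volume: 24 m³.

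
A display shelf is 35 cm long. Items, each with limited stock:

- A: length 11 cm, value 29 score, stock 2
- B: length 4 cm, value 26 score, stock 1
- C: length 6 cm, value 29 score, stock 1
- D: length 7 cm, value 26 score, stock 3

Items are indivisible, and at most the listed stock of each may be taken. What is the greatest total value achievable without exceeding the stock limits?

136 score

Best selections within length 35 and stock limits:
- 1×A + 1×B + 1×C + 2×D: length 35, value 136
- 1×B + 1×C + 3×D: length 31, value 133
- 2×A + 1×B + 1×C: length 32, value 113
Best: 136 score.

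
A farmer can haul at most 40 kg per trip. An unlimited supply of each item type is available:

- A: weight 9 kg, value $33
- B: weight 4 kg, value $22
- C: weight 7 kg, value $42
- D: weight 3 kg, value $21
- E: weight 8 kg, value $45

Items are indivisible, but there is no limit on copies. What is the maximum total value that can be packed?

$274

Best value-per-unit is D at 21/3; filling with it alone gives 13×21 = 273.
Optimal mix: 1×B + 12×D → weight 40, value 274.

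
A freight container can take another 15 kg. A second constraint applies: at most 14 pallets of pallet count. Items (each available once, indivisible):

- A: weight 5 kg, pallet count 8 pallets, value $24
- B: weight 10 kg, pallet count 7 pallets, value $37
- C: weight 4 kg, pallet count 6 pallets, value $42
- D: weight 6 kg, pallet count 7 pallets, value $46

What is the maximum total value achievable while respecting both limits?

Feasible sets respecting both limits:
- C+D: weight 10, pallet count 13, value 88
- B+C: weight 14, pallet count 13, value 79
- A+C: weight 9, pallet count 14, value 66
Best: $88.

$88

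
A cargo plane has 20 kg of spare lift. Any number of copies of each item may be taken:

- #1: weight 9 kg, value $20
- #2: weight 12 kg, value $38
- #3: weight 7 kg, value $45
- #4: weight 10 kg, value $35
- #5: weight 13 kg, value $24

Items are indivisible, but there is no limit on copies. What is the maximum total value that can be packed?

Best value-per-unit is #3 at 45/7, and filling with it alone uses weight 2×7=14. No mix of the others beats 2×45 = 90.

$90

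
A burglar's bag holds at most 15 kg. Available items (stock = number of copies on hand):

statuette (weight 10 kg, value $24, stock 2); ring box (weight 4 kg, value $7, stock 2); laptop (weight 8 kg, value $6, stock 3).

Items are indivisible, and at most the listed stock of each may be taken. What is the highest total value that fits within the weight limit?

Top feasible selections:
- 1×statuette + 1×ring box: weight 14, value 31
- 1×statuette: weight 10, value 24
Best: $31.

$31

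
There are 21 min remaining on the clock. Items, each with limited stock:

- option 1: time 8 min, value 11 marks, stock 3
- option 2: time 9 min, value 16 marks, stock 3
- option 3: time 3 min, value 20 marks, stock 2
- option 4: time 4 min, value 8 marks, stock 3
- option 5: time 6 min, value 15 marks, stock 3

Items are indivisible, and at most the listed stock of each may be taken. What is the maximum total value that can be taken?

71 marks

Top feasible selections:
- 2×option 3 + 2×option 4 + 1×option 5: time 20, value 71
- 1×option 2 + 2×option 3 + 1×option 5: time 21, value 71
- 2×option 3 + 2×option 5: time 18, value 70
Best: 71 marks.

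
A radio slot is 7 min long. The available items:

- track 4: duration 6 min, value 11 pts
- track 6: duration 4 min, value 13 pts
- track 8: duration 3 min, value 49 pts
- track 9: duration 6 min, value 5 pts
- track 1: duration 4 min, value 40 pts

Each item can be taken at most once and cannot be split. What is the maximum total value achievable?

89 pts

Check high-value combinations within 7 min:
- track 8+track 1: duration 3+4=7, value 49+40=89
- track 6+track 8: duration 4+3=7, value 13+49=62
- track 8: duration 3, value 49
- track 1: duration 4, value 40
- track 6: duration 4, value 13
Best: 89 pts.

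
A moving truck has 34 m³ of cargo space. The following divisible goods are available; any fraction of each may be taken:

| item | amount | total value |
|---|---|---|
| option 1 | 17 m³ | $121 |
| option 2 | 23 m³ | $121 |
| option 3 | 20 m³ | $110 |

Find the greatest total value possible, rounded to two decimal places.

Take in order of value per unit:
- option 1 (121/17 per unit): all 17 → value 121, running total 121.00
- option 3 (110/20 per unit): 17 of 20 → value 17×110/20 = 93.5000, running total 214.50
Total 214.50.

214.50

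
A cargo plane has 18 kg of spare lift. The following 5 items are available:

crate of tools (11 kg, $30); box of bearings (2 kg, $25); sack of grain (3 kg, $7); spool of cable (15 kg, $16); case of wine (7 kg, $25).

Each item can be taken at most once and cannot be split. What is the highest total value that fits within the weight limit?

Check high-value combinations within 18 kg:
- crate of tools+box of bearings+sack of grain: weight 11+2+3=16, value 30+25+7=62
- box of bearings+sack of grain+case of wine: weight 2+3+7=12, value 25+7+25=57
- crate of tools+box of bearings: weight 11+2=13, value 30+25=55
- crate of tools+case of wine: weight 11+7=18, value 30+25=55
Best: $62.

$62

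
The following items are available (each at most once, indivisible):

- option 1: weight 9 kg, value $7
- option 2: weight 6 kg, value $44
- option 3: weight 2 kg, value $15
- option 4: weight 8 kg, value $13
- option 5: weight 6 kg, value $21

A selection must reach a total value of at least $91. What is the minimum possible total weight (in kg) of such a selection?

22

Subsets with value ≥ 91, sorted by total weight:
- option 2+option 3+option 4+option 5: weight 22, value 93
- option 1+option 2+option 3+option 4+option 5: weight 31, value 100
Minimum weight: 22 kg.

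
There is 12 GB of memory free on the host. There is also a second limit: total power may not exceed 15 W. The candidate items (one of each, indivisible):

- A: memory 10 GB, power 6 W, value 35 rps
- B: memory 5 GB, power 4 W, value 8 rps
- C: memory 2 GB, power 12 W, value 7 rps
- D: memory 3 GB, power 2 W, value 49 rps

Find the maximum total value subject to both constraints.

Feasible sets respecting both limits:
- B+D: memory 8, power 6, value 57
- C+D: memory 5, power 14, value 56
- D: memory 3, power 2, value 49
- A: memory 10, power 6, value 35
Best: 57 rps.

57 rps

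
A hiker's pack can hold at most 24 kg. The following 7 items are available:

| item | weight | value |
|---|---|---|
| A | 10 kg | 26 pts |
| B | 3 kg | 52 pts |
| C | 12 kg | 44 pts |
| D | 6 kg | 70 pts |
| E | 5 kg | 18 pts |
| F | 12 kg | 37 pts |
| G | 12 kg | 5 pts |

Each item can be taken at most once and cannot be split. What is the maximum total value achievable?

166 pts

This is a 0/1 knapsack; check combinations near the capacity.
- B+C+D: weight 3+12+6=21, value 52+44+70=166
- A+B+D+E: weight 10+3+6+5=24, value 26+52+70+18=166
- B+D+F: weight 3+6+12=21, value 52+70+37=159
Best: 166 pts.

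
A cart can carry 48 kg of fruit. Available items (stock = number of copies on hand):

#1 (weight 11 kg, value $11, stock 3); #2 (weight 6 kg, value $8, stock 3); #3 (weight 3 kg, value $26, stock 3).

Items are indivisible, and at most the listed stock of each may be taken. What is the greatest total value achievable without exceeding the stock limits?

Best selections within weight 48 and stock limits:
- 3×#1 + 1×#2 + 3×#3: weight 48, value 119
- 2×#1 + 2×#2 + 3×#3: weight 43, value 116
- 1×#1 + 3×#2 + 3×#3: weight 38, value 113
- 3×#1 + 3×#3: weight 42, value 111
Best: $119.

$119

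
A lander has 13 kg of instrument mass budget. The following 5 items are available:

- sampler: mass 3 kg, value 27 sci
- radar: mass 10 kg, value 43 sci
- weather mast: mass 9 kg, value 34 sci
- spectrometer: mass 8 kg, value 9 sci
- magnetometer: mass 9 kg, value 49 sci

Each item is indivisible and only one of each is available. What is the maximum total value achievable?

76 sci

This is a 0/1 knapsack; check combinations near the capacity.
- sampler+magnetometer: mass 3+9=12, value 27+49=76
- sampler+radar: mass 3+10=13, value 27+43=70
- sampler+weather mast: mass 3+9=12, value 27+34=61
- magnetometer: mass 9, value 49
Best: 76 sci.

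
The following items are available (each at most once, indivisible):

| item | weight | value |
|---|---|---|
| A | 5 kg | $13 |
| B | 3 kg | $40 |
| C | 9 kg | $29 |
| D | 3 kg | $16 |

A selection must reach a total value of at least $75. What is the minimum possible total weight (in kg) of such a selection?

15

Subsets with value ≥ 75, sorted by total weight:
- B+C+D: weight 15, value 85
- A+B+C: weight 17, value 82
- A+B+C+D: weight 20, value 98
Minimum weight: 15 kg.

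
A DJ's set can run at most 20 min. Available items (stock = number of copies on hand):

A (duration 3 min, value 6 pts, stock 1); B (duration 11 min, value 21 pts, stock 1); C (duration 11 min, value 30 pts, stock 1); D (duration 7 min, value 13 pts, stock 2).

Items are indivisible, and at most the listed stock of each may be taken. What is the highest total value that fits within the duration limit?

43 pts

Top feasible selections:
- 1×C + 1×D: duration 18, value 43
- 1×A + 1×C: duration 14, value 36
- 1×B + 1×D: duration 18, value 34
Best: 43 pts.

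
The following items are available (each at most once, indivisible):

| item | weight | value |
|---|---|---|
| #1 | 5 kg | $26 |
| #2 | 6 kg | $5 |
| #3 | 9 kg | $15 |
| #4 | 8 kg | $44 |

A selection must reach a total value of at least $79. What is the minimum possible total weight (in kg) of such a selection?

22

Subsets with value ≥ 79, sorted by total weight:
- #1+#3+#4: weight 22, value 85
- #1+#2+#3+#4: weight 28, value 90
Minimum weight: 22 kg.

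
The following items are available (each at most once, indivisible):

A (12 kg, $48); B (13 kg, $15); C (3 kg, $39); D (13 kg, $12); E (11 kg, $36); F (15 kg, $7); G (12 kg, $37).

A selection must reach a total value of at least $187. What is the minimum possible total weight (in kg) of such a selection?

Subsets with value ≥ 187, sorted by total weight:
- A+B+C+D+E+G: weight 64, value 187
- A+B+C+D+E+F+G: weight 79, value 194
Minimum weight: 64 kg.

64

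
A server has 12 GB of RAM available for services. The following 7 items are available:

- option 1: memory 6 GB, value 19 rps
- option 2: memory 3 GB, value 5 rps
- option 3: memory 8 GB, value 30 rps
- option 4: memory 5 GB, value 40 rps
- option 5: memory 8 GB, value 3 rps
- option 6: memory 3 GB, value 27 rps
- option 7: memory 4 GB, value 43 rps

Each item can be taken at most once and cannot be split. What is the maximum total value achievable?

This is a 0/1 knapsack; check combinations near the capacity.
- option 4+option 6+option 7: memory 5+3+4=12, value 40+27+43=110
- option 2+option 4+option 7: memory 3+5+4=12, value 5+40+43=88
- option 4+option 7: memory 5+4=9, value 40+43=83
- option 2+option 6+option 7: memory 3+3+4=10, value 5+27+43=75
Best: 110 rps.

110 rps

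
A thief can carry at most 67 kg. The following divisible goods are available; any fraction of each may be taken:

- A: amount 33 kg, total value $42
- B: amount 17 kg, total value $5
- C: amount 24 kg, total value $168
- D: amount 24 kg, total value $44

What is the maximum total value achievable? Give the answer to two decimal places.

236.18

Take in order of value per unit:
- C (168/24 per unit): all 24 → value 168, running total 168.00
- D (44/24 per unit): all 24 → value 44, running total 212.00
- A (42/33 per unit): 19 of 33 → value 19×42/33 = 24.1818, running total 236.18
Total 236.18.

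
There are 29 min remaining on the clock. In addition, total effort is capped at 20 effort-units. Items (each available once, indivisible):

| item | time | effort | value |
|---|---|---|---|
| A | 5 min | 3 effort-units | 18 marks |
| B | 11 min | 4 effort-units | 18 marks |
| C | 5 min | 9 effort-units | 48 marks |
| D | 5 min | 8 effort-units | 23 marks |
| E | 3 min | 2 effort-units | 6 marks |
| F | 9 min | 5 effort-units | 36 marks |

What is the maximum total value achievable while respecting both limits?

Feasible sets respecting both limits:
- A+C+E+F: time 22, effort 19, value 108
- B+C+E+F: time 28, effort 20, value 108
- A+C+F: time 19, effort 17, value 102
- B+C+F: time 25, effort 18, value 102
Best: 108 marks.

108 marks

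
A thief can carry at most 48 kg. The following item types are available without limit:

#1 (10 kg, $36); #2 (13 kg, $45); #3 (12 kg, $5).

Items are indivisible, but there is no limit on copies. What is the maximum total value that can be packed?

$162

Best value-per-unit is #1 at 36/10; filling with it alone gives 4×36 = 144.
Optimal mix: 2×#1 + 2×#2 → weight 46, value 162.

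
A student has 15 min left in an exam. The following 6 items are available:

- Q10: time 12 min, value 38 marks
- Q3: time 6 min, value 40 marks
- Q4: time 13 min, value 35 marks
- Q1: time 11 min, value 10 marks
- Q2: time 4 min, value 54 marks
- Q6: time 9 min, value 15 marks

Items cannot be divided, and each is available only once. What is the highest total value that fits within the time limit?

94 marks

Check high-value combinations within 15 min:
- Q3+Q2: time 6+4=10, value 40+54=94
- Q2+Q6: time 4+9=13, value 54+15=69
- Q1+Q2: time 11+4=15, value 10+54=64
- Q3+Q6: time 6+9=15, value 40+15=55
Best: 94 marks.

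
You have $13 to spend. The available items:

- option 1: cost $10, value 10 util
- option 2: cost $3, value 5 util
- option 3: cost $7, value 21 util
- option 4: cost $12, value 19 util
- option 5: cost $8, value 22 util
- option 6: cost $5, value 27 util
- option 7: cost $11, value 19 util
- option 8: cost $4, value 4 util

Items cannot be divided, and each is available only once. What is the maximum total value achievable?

49 util

Check high-value combinations within $13:
- option 5+option 6: cost 8+5=13, value 22+27=49
- option 3+option 6: cost 7+5=12, value 21+27=48
- option 2+option 6+option 8: cost 3+5+4=12, value 5+27+4=36
- option 2+option 6: cost 3+5=8, value 5+27=32
- option 6+option 8: cost 5+4=9, value 27+4=31
Best: 49 util.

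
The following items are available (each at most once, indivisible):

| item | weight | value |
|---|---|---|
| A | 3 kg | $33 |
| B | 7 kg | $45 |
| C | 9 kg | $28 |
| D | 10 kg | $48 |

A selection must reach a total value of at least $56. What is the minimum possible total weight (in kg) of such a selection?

10

Subsets with value ≥ 56, sorted by total weight:
- A+B: weight 10, value 78
- A+C: weight 12, value 61
- A+D: weight 13, value 81
- B+C: weight 16, value 73
Minimum weight: 10 kg.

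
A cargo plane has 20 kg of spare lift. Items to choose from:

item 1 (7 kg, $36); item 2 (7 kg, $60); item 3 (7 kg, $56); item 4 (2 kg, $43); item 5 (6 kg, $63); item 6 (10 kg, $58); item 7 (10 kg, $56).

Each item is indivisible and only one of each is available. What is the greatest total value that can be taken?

$179

Check high-value combinations within 20 kg:
- item 2+item 3+item 5: weight 7+7+6=20, value 60+56+63=179
- item 2+item 4+item 5: weight 7+2+6=15, value 60+43+63=166
- item 4+item 5+item 6: weight 2+6+10=18, value 43+63+58=164
- item 3+item 4+item 5: weight 7+2+6=15, value 56+43+63=162
- item 4+item 5+item 7: weight 2+6+10=18, value 43+63+56=162
Best: $179.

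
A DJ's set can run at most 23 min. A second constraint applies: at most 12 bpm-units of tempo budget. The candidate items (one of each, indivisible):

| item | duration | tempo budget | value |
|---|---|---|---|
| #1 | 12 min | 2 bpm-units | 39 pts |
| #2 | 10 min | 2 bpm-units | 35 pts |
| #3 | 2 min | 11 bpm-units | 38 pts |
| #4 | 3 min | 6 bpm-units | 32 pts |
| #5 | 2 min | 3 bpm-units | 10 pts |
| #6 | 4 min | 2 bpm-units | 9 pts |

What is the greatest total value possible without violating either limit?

81 pts

Feasible sets respecting both limits:
- #1+#4+#5: duration 17, tempo budget 11, value 81
- #1+#4+#6: duration 19, tempo budget 10, value 80
- #2+#4+#5: duration 15, tempo budget 11, value 77
Best: 81 pts.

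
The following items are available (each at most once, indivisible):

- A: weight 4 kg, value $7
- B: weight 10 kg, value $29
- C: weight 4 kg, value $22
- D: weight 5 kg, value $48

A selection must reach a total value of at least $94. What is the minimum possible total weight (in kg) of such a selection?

19

Subsets with value ≥ 94, sorted by total weight:
- B+C+D: weight 19, value 99
- A+B+C+D: weight 23, value 106
Minimum weight: 19 kg.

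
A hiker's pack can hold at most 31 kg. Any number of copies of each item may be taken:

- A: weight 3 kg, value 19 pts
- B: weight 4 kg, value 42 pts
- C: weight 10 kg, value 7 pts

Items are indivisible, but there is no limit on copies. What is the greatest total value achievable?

Best value-per-unit is B at 42/4; filling with it alone gives 7×42 = 294.
Optimal mix: 1×A + 7×B → weight 31, value 313.

313 pts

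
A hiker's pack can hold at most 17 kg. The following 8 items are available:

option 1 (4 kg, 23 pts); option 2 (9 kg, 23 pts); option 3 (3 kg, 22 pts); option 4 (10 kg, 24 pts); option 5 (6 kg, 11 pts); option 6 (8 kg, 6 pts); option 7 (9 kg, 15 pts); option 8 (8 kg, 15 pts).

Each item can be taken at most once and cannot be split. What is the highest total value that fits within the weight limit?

Check high-value combinations within 17 kg:
- option 1+option 3+option 4: weight 4+3+10=17, value 23+22+24=69
- option 1+option 2+option 3: weight 4+9+3=16, value 23+23+22=68
- option 1+option 3+option 8: weight 4+3+8=15, value 23+22+15=60
- option 1+option 3+option 7: weight 4+3+9=16, value 23+22+15=60
- option 1+option 3+option 5: weight 4+3+6=13, value 23+22+11=56
Best: 69 pts.

69 pts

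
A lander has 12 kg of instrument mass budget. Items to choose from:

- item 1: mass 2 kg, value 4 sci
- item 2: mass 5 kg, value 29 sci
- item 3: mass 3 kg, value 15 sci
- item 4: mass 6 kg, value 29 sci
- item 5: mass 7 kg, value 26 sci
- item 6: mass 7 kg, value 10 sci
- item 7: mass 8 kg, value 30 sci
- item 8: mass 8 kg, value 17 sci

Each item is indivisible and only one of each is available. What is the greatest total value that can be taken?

58 sci

This is a 0/1 knapsack; check combinations near the capacity.
- item 2+item 4: mass 5+6=11, value 29+29=58
- item 2+item 5: mass 5+7=12, value 29+26=55
- item 1+item 2+item 3: mass 2+5+3=10, value 4+29+15=48
- item 1+item 3+item 4: mass 2+3+6=11, value 4+15+29=48
Best: 58 sci.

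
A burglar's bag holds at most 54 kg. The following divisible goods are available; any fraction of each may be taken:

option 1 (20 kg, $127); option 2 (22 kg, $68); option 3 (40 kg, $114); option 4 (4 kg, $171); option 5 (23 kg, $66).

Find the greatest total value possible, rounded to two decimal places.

388.96

Take in order of value per unit:
- option 4 (171/4 per unit): all 4 → value 171, running total 171.00
- option 1 (127/20 per unit): all 20 → value 127, running total 298.00
- option 2 (68/22 per unit): all 22 → value 68, running total 366.00
- option 5 (66/23 per unit): 8 of 23 → value 8×66/23 = 22.9565, running total 388.96
Total 388.96.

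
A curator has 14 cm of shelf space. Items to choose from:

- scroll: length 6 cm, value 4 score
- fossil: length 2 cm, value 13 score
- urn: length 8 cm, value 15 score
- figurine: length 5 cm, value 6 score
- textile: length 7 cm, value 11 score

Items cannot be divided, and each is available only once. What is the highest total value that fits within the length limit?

This is a 0/1 knapsack; check combinations near the capacity.
- fossil+figurine+textile: length 2+5+7=14, value 13+6+11=30
- fossil+urn: length 2+8=10, value 13+15=28
- fossil+textile: length 2+7=9, value 13+11=24
- scroll+fossil+figurine: length 6+2+5=13, value 4+13+6=23
Best: 30 score.

30 score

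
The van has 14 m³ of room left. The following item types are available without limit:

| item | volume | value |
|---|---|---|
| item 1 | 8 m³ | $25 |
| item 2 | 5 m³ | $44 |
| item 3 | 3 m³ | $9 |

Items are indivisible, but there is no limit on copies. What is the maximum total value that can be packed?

$97

Best value-per-unit is item 2 at 44/5; filling with it alone gives 2×44 = 88.
Optimal mix: 2×item 2 + 1×item 3 → volume 13, value 97.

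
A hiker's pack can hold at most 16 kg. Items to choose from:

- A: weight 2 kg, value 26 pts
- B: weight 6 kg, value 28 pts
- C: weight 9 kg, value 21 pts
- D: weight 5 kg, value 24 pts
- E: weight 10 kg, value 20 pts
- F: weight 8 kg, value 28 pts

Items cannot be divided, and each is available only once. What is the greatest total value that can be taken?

This is a 0/1 knapsack; check combinations near the capacity.
- A+B+F: weight 2+6+8=16, value 26+28+28=82
- A+B+D: weight 2+6+5=13, value 26+28+24=78
- A+D+F: weight 2+5+8=15, value 26+24+28=78
Best: 82 pts.

82 pts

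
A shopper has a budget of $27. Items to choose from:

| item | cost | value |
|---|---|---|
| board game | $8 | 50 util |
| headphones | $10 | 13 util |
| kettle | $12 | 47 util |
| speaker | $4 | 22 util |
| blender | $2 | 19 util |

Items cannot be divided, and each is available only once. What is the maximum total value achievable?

Check high-value combinations within $27:
- board game+kettle+speaker+blender: cost 8+12+4+2=26, value 50+47+22+19=138
- board game+kettle+speaker: cost 8+12+4=24, value 50+47+22=119
- board game+kettle+blender: cost 8+12+2=22, value 50+47+19=116
Best: 138 util.

138 util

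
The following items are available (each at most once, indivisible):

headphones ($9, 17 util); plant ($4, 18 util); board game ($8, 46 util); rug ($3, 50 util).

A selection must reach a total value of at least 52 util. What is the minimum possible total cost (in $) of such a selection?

Subsets with value ≥ 52, sorted by total cost:
- plant+rug: cost 7, value 68
- board game+rug: cost 11, value 96
Minimum cost: 7 $.

7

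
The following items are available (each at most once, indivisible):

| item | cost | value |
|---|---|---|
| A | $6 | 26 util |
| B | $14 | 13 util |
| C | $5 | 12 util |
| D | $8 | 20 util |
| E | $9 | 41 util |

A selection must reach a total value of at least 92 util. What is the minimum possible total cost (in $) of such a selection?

28

Subsets with value ≥ 92, sorted by total cost:
- A+C+D+E: cost 28, value 99
- A+B+C+E: cost 34, value 92
Minimum cost: 28 $.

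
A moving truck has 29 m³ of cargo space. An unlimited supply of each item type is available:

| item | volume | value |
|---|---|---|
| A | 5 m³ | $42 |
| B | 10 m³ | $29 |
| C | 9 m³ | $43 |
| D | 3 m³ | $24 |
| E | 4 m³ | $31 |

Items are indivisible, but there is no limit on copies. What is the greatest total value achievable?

$241

Best value-per-unit is A at 42/5; filling with it alone gives 5×42 = 210.
Optimal mix: 5×A + 1×E → volume 29, value 241.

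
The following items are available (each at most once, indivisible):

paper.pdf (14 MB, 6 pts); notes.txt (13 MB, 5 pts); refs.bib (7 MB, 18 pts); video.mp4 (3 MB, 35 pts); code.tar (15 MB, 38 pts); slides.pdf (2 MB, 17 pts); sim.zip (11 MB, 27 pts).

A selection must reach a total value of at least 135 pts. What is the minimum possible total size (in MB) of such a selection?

38

Subsets with value ≥ 135, sorted by total size:
- refs.bib+video.mp4+code.tar+slides.pdf+sim.zip: size 38, value 135
- notes.txt+refs.bib+video.mp4+code.tar+slides.pdf+sim.zip: size 51, value 140
- paper.pdf+refs.bib+video.mp4+code.tar+slides.pdf+sim.zip: size 52, value 141
Minimum size: 38 MB.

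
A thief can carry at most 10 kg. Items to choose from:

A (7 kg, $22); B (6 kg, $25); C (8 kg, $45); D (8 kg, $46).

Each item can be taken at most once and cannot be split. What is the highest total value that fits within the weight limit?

$46

Check high-value combinations within 10 kg:
- D: weight 8, value 46
- C: weight 8, value 45
- B: weight 6, value 25
Best: $46.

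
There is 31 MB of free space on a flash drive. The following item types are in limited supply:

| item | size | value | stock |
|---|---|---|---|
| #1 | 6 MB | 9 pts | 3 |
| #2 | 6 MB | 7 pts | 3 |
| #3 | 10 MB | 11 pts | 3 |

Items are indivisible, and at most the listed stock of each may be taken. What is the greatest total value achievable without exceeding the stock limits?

Top feasible selections:
- 3×#1 + 2×#2: size 30, value 41
- 2×#1 + 3×#2: size 30, value 39
- 3×#1 + 1×#3: size 28, value 38
- 2×#1 + 1×#2 + 1×#3: size 28, value 36
Best: 41 pts.

41 pts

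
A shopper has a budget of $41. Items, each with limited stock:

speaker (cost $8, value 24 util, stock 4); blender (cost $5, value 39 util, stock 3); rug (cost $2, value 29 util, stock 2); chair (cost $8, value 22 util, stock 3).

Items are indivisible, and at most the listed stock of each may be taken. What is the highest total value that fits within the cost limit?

223 util

Best selections within cost 41 and stock limits:
- 2×speaker + 3×blender + 2×rug: cost 35, value 223
- 1×speaker + 3×blender + 2×rug + 1×chair: cost 35, value 221
- 3×blender + 2×rug + 2×chair: cost 35, value 219
Best: 223 util.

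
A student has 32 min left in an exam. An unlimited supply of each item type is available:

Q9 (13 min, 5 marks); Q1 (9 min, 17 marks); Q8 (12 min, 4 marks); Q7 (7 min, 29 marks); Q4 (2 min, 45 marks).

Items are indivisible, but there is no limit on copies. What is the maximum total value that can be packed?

720 marks

Best value-per-unit is Q4 at 45/2, and filling with it alone uses time 16×2=32. No mix of the others beats 16×45 = 720.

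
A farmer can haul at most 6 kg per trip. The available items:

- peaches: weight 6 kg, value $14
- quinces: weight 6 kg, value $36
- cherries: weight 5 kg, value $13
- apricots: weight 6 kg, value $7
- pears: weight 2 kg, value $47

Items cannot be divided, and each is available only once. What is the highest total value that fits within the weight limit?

$47

This is a 0/1 knapsack; check combinations near the capacity.
- pears: weight 2, value 47
- quinces: weight 6, value 36
- peaches: weight 6, value 14
- cherries: weight 5, value 13
- apricots: weight 6, value 7
Best: $47.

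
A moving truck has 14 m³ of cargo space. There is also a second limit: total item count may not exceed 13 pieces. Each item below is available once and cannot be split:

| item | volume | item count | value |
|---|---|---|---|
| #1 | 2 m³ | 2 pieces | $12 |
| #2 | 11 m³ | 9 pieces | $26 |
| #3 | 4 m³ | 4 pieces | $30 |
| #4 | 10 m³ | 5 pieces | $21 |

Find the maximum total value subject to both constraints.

Feasible sets respecting both limits:
- #3+#4: volume 14, item count 9, value 51
- #1+#3: volume 6, item count 6, value 42
- #1+#2: volume 13, item count 11, value 38
- #1+#4: volume 12, item count 7, value 33
Best: $51.

$51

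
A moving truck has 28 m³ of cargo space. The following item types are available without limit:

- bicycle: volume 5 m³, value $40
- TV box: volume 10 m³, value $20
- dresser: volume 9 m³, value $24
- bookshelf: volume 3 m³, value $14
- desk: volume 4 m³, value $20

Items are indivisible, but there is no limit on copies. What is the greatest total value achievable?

$214

Best value-per-unit is bicycle at 40/5; filling with it alone gives 5×40 = 200.
Optimal mix: 5×bicycle + 1×bookshelf → volume 28, value 214.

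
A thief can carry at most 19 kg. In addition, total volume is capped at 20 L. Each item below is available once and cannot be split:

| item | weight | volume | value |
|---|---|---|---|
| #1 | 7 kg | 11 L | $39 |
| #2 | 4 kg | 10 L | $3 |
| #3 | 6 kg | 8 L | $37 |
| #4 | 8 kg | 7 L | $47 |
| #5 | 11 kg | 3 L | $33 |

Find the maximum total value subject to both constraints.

Feasible sets respecting both limits:
- #1+#4: weight 15, volume 18, value 86
- #3+#4: weight 14, volume 15, value 84
- #4+#5: weight 19, volume 10, value 80
Best: $86.

$86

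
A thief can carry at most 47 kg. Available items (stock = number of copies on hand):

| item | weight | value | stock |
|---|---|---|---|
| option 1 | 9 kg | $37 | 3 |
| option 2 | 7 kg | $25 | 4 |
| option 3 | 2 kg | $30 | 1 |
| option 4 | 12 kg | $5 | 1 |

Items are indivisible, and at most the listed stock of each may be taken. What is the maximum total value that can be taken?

$191

Top feasible selections:
- 3×option 1 + 2×option 2 + 1×option 3: weight 43, value 191
- 2×option 1 + 3×option 2 + 1×option 3: weight 41, value 179
- 2×option 1 + 4×option 2: weight 46, value 174
- 1×option 1 + 4×option 2 + 1×option 3: weight 39, value 167
Best: $191.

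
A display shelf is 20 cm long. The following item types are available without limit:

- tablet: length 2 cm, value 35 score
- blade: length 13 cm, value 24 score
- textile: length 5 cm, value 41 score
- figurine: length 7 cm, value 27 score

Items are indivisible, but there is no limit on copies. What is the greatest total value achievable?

Best value-per-unit is tablet at 35/2, and filling with it alone uses length 10×2=20. No mix of the others beats 10×35 = 350.

350 score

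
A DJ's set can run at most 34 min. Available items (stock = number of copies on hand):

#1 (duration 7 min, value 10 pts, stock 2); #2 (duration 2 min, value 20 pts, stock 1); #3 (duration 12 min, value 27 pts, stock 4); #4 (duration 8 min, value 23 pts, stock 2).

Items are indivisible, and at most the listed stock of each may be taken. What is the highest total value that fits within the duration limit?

Best selections within duration 34 and stock limits:
- 1×#2 + 2×#3 + 1×#4: duration 34, value 97
- 1×#2 + 1×#3 + 2×#4: duration 30, value 93
Best: 97 pts.

97 pts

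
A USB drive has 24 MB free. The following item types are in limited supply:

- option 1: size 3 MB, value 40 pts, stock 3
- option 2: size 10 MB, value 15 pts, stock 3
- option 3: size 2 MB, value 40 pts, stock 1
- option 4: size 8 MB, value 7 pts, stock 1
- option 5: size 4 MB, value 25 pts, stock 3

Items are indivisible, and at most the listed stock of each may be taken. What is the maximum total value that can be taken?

Top feasible selections:
- 3×option 1 + 1×option 3 + 3×option 5: size 23, value 235
- 3×option 1 + 1×option 3 + 2×option 5: size 19, value 210
- 2×option 1 + 1×option 3 + 3×option 5: size 20, value 195
- 3×option 1 + 3×option 5: size 21, value 195
Best: 235 pts.

235 pts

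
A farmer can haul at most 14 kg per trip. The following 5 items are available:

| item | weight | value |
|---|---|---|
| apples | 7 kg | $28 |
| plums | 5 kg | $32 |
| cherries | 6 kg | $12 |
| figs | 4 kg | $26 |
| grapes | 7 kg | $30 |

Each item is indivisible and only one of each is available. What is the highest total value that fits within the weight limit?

Check high-value combinations within 14 kg:
- plums+grapes: weight 5+7=12, value 32+30=62
- apples+plums: weight 7+5=12, value 28+32=60
- plums+figs: weight 5+4=9, value 32+26=58
- apples+grapes: weight 7+7=14, value 28+30=58
- figs+grapes: weight 4+7=11, value 26+30=56
Best: $62.

$62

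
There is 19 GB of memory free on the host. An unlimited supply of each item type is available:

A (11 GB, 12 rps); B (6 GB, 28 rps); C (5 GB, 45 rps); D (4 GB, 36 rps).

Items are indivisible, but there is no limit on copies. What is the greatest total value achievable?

Best value-per-unit is C at 45/5; filling with it alone gives 3×45 = 135.
Optimal mix: 3×C + 1×D → memory 19, value 171.

171 rps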